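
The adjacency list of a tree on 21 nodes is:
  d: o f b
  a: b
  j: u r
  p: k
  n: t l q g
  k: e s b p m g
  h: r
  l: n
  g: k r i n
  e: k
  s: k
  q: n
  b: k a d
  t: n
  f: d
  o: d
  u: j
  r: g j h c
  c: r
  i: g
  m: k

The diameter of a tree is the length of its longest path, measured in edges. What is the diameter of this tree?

Starting from u, a farthest node is o at distance 7.
One longest path: u - j - r - g - k - b - d - o.
So the diameter is 7.

7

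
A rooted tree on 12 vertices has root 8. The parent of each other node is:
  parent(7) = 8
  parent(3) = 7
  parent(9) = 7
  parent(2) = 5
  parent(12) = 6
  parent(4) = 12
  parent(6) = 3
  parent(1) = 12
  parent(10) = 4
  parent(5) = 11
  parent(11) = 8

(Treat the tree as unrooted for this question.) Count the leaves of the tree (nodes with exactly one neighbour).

Degree-1 nodes: 1, 2, 9, 10 — 4 of them.

4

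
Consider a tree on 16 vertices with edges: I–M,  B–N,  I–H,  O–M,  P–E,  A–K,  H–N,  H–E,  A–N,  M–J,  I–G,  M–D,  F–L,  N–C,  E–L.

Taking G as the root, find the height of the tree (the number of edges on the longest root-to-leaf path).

5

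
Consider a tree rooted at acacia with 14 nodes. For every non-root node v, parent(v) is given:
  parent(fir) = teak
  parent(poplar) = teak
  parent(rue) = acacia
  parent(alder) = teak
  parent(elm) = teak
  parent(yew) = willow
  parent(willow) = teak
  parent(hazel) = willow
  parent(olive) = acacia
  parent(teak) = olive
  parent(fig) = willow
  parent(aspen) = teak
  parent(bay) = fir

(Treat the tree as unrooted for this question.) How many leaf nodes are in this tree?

9

The leaves are alder, aspen, bay, elm, fig, hazel, poplar, rue, yew.
That is 9 leaves.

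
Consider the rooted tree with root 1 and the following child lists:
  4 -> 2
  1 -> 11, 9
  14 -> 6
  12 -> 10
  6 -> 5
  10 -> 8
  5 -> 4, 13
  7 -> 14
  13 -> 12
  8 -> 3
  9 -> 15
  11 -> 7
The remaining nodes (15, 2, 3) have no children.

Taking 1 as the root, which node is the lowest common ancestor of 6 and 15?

Ancestors of 6 (toward the root): 6, 14, 7, 11, 1.
Ancestors of 15: 15, 9, 1.
The deepest node appearing in both lists is 1.

1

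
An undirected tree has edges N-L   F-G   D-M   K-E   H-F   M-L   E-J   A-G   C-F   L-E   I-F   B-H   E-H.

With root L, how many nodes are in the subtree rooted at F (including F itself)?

5

Descendants of F (including itself): F, G, I, C, A. That's 5.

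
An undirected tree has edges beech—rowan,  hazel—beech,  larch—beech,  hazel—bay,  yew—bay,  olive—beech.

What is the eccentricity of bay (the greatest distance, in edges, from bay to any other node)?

3

Distances from bay peak at 3, attained at rowan (olive, larch also at distance 3).
bay – hazel – beech – rowan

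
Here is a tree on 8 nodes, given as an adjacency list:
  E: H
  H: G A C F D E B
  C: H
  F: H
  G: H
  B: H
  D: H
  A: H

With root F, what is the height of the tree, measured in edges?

G sits deepest: F–H–G — 2 edges from the root.

2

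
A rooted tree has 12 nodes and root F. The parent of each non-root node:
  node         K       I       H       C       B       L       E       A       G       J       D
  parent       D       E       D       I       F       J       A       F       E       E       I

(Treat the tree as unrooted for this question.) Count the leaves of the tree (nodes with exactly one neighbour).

Degree-1 nodes: B, C, G, H, K, L — 6 of them.

6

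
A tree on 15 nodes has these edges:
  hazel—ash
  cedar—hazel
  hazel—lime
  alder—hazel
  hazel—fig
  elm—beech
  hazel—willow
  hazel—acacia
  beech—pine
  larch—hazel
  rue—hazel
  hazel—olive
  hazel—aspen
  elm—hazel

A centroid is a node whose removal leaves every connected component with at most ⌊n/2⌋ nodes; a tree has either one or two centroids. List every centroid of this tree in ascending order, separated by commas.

Delete hazel: the remaining components have sizes 3, 1, 1, 1, 1, 1, 1, 1, 1, 1, 1, 1. Max 3 ≤ 7, so hazel is a centroid.
No neighbour of hazel does as well, so hazel is the unique centroid.

hazel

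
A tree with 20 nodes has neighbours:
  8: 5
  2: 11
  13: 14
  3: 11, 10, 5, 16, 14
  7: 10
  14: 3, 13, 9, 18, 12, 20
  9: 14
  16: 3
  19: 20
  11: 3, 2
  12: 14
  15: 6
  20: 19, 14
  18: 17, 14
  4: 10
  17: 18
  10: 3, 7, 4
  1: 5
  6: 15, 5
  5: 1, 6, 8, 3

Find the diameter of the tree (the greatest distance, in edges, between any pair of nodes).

6

A longest path is 15–6–5–3–14–18–17, with 6 edges.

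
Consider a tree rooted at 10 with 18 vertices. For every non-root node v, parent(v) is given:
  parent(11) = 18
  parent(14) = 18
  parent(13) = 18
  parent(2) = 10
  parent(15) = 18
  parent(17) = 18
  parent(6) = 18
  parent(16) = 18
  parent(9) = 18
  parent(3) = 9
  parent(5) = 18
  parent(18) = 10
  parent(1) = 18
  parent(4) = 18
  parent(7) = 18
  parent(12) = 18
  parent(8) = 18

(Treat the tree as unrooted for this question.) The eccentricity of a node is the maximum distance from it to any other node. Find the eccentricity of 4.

3

The node farthest from 4 is 3 (2 also at distance 3), via 4 – 18 – 9 – 3 — 3 edges.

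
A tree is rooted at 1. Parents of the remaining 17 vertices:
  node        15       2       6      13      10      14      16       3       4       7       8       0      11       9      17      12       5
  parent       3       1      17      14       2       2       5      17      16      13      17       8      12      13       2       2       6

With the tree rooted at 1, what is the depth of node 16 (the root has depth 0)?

Climbing from 16 to the root: 16–5–6–17–2–1. That's 5 steps.

5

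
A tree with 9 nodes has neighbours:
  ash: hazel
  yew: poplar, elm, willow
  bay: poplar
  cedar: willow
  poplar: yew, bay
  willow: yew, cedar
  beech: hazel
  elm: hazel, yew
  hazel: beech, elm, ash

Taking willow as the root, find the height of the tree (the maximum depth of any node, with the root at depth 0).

4

ash sits deepest: willow → yew → elm → hazel → ash — 4 edges from the root.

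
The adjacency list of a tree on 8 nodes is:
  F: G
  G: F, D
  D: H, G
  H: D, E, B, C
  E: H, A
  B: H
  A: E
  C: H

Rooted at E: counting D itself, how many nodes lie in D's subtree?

Descendants of D (including itself): D, G, F. That's 3.

3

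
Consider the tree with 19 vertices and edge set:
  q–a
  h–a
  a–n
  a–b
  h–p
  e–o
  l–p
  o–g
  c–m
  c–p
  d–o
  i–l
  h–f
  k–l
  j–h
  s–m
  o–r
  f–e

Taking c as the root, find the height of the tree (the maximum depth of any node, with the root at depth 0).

A deepest node is g, reached by c → p → h → f → e → o → g.
That path has 6 edges, so the height is 6.

6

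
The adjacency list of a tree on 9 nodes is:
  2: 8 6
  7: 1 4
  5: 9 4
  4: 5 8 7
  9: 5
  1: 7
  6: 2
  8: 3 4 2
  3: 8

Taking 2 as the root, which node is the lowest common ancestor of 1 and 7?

Ancestors of 1 (toward the root): 1, 7, 4, 8, 2.
Ancestors of 7: 7, 4, 8, 2.
The deepest node appearing in both lists is 7.

7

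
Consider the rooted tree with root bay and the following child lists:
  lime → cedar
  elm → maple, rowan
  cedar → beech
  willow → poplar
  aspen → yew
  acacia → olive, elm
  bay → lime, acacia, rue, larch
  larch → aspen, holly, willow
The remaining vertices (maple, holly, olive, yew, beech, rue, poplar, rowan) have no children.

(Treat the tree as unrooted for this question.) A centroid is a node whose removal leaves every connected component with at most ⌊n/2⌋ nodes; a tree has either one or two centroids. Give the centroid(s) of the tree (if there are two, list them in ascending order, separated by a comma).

bay

Delete bay: the remaining components have sizes 6, 5, 3, 1. Max 6 ≤ 8, so bay is a centroid.
Every other node leaves some component of size > 8, so the centroid is unique.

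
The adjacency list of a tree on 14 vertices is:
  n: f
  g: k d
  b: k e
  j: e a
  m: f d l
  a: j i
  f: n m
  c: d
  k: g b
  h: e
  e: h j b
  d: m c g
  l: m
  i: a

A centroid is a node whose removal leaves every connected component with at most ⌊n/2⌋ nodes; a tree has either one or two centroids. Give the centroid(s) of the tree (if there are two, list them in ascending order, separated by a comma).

g, k

Delete k: the remaining components have sizes 7, 6. Max 7 ≤ 7, so k is a centroid.
g is adjacent to k and is also a centroid (the largest component after removing it is likewise 7).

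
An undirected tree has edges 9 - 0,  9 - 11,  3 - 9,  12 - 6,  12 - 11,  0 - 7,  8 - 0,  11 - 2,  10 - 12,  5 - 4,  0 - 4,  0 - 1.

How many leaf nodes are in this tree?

Exactly 8 nodes have a single neighbour: 1, 2, 3, 5, 6, 7, 8, 10.

8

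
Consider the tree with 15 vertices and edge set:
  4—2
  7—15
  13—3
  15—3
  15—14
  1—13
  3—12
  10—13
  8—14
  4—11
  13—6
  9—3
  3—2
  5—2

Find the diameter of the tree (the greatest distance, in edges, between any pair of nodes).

6

BFS from 8 reaches 11 last, at distance 6; BFS from 11 confirms no node is farther.
Path: 8 - 14 - 15 - 3 - 2 - 4 - 11.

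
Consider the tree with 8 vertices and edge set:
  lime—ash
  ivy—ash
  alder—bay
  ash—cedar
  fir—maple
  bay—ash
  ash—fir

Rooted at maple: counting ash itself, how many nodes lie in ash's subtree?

Descendants of ash (including itself): ash, cedar, lime, ivy, bay, alder. That's 6.

6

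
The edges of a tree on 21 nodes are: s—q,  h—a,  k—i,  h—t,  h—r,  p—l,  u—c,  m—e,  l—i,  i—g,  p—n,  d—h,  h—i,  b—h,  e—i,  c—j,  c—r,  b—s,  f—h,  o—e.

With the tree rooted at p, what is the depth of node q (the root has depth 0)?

Path from p to q: p → l → i → h → b → s → q, which has 6 edges.

6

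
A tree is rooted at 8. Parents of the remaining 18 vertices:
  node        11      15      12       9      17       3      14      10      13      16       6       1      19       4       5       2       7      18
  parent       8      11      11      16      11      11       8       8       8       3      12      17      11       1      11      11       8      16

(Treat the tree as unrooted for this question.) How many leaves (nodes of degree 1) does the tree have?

12

Degree-1 nodes: 2, 4, 5, 6, 7, 9, 10, 13, 14, 15, 18, 19 — 12 of them.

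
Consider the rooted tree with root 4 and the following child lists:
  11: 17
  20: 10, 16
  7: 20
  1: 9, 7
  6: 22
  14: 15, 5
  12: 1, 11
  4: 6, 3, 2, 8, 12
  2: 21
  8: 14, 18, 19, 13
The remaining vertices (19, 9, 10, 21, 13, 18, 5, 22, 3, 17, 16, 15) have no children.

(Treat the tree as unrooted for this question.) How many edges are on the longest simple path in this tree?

8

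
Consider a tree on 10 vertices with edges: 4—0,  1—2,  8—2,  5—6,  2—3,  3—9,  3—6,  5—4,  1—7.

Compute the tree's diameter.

7

Starting from 0, a farthest node is 7 at distance 7.
One longest path: 0 - 4 - 5 - 6 - 3 - 2 - 1 - 7.
So the diameter is 7.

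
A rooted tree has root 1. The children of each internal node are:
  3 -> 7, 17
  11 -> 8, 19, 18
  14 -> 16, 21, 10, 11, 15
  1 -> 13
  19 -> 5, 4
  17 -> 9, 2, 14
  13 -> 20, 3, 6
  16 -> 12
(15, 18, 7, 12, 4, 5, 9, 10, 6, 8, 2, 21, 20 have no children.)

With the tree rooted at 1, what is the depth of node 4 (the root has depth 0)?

7

Climbing from 4 to the root: 4–19–11–14–17–3–13–1. That's 7 steps.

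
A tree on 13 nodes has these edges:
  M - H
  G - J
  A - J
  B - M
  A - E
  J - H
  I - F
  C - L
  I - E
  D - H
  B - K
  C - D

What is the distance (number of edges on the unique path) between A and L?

5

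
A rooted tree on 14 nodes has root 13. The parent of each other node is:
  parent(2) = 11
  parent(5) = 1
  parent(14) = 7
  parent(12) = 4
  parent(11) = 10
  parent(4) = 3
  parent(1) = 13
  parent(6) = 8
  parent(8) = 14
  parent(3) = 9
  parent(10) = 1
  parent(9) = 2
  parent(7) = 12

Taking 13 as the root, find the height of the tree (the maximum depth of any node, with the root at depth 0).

12

A deepest node is 6, reached by 13 → 1 → 10 → 11 → 2 → 9 → 3 → 4 → 12 → 7 → 14 → 8 → 6.
That path has 12 edges, so the height is 12.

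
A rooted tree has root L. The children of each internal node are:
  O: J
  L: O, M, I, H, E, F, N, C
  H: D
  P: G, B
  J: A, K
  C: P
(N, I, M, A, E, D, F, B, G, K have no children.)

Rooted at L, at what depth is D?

2

Climbing from D to the root: D – H – L. That's 2 steps.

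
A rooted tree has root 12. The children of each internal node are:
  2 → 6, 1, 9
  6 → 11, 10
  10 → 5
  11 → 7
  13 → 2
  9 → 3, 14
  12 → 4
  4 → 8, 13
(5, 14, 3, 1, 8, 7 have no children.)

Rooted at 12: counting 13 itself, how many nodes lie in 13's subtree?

Descendants of 13 (including itself): 13, 2, 6, 9, 1, 10, 11, 3, 14, 5, 7. That's 11.

11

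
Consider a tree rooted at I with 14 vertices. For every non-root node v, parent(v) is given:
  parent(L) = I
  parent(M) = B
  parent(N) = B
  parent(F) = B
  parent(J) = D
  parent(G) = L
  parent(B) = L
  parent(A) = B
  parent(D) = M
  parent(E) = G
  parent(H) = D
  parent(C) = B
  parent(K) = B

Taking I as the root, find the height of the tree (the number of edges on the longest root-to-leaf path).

A deepest node is J, reached by I → L → B → M → D → J.
That path has 5 edges, so the height is 5.

5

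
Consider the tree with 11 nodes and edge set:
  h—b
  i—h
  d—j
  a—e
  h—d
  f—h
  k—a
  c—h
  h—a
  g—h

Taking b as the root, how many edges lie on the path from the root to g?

Climbing from g to the root: g – h – b. That's 2 steps.

2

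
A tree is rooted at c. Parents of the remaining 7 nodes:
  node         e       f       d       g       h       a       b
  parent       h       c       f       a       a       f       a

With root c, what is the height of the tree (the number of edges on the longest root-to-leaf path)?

4

A deepest node is e, reached by c – f – a – h – e.
That path has 4 edges, so the height is 4.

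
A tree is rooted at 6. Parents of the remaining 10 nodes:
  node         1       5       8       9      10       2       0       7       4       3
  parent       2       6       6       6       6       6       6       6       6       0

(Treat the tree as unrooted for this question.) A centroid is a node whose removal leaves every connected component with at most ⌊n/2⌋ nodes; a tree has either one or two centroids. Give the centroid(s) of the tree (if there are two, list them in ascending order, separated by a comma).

Delete 6: the remaining components have sizes 2, 2, 1, 1, 1, 1, 1, 1. Max 2 ≤ 5, so 6 is a centroid.
No neighbour of 6 does as well, so 6 is the unique centroid.

6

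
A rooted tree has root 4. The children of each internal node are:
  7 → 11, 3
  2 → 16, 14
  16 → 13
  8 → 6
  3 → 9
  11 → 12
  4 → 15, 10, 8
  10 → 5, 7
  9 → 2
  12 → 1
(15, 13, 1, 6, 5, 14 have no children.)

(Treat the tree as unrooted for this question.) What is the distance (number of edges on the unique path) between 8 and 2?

8 – 4 – 10 – 7 – 3 – 9 – 2: 6 edges.

6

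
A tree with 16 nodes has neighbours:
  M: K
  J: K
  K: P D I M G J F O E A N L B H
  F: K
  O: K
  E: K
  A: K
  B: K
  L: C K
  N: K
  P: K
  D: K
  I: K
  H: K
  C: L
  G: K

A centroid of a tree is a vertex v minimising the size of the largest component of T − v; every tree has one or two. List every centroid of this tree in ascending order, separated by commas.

If K is removed the pieces have sizes 2, 1, 1, 1, 1, 1, 1, 1, 1, 1, 1, 1, 1, 1, all ≤ ⌊16/2⌋ = 8.
Every other node leaves some component of size > 8, so the centroid is unique.

K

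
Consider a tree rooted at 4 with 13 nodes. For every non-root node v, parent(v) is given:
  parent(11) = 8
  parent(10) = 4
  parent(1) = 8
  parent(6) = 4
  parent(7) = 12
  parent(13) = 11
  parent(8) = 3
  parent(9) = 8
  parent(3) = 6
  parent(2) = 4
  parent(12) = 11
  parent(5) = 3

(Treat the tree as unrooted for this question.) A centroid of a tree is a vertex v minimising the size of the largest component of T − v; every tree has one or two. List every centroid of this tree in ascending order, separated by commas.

Removing 8 splits the tree into components of sizes 6, 4, 1, 1; the largest is 6 ≤ ⌊13/2⌋ = 6.
No neighbour of 8 does as well, so 8 is the unique centroid.

8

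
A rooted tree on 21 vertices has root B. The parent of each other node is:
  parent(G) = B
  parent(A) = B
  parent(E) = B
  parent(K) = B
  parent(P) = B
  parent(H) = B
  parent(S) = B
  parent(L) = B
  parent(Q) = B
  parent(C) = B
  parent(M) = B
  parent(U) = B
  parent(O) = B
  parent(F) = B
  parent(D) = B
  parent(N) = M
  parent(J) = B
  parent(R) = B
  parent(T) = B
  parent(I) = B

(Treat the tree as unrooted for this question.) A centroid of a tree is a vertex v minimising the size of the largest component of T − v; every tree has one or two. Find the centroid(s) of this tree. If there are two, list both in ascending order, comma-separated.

B

Removing B splits the tree into components of sizes 2, 1, 1, 1, 1, 1, 1, 1, 1, 1, 1, 1, 1, 1, 1, 1, 1, 1, 1; the largest is 2 ≤ ⌊21/2⌋ = 10.
No neighbour of B does as well, so B is the unique centroid.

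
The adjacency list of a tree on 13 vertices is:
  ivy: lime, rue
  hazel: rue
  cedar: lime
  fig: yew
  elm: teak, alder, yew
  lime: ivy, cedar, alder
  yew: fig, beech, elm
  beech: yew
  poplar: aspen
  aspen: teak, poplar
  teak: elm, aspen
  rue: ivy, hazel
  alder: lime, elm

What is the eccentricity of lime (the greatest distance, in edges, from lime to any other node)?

5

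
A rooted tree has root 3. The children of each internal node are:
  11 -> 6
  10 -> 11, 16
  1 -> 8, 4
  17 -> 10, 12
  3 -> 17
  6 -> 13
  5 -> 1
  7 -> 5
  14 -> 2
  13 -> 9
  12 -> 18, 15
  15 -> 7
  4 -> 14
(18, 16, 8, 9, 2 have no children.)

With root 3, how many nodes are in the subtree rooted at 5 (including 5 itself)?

5's subtree: {5, 1, 4, 8, 14, 2}, size 6.

6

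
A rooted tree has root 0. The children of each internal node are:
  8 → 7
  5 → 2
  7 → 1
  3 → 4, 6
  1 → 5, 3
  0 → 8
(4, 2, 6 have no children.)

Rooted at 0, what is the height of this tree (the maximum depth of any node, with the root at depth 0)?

5

2 sits deepest: 0–8–7–1–5–2 — 5 edges from the root.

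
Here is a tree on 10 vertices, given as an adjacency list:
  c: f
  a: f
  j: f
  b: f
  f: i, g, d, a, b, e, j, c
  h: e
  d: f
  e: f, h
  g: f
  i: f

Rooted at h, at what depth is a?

3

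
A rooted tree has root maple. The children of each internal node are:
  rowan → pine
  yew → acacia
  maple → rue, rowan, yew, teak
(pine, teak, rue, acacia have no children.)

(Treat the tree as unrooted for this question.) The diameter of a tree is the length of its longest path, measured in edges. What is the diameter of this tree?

4

Starting from pine, a farthest node is acacia at distance 4.
One longest path: pine–rowan–maple–yew–acacia.
So the diameter is 4.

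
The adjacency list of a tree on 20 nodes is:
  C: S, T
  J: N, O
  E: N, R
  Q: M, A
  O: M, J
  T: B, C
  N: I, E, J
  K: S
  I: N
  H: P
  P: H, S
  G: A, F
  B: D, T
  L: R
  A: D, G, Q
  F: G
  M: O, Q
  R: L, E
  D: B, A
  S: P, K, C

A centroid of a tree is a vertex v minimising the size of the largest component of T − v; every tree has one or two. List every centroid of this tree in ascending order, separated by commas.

A

If A is removed the pieces have sizes 9, 8, 2, all ≤ ⌊20/2⌋ = 10.
Every other node leaves some component of size > 10, so the centroid is unique.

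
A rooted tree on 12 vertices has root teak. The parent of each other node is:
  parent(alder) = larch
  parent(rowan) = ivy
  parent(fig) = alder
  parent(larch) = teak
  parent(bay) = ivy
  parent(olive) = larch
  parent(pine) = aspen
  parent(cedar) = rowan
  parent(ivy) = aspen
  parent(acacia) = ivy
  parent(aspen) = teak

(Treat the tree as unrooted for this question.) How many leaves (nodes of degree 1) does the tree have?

6

Degree-1 nodes: acacia, bay, cedar, fig, olive, pine — 6 of them.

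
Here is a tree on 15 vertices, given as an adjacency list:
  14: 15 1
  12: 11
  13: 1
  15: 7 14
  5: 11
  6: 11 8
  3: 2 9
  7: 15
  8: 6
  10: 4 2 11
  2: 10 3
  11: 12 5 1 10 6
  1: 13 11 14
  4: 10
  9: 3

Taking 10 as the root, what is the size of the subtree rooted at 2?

3

Descendants of 2 (including itself): 2, 3, 9. That's 3.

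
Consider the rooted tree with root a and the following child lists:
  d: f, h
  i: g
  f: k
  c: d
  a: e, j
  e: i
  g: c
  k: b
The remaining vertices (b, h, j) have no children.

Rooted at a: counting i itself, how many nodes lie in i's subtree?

8

The subtree rooted at i contains: i, g, c, d, f, h, k, b — 8 nodes.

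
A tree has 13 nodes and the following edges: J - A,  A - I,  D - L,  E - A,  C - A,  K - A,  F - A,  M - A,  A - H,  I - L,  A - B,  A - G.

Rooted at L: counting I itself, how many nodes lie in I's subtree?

11

I's subtree: {I, A, H, B, F, K, E, G, J, M, C}, size 11.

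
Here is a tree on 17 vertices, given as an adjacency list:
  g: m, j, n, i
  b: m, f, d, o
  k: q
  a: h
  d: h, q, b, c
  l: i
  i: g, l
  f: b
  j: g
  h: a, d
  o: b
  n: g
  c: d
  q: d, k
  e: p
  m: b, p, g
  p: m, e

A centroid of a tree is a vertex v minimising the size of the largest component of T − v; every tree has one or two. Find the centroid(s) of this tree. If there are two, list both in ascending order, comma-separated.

b

Removing b splits the tree into components of sizes 8, 6, 1, 1; the largest is 8 ≤ ⌊17/2⌋ = 8.
Every other node leaves some component of size > 8, so the centroid is unique.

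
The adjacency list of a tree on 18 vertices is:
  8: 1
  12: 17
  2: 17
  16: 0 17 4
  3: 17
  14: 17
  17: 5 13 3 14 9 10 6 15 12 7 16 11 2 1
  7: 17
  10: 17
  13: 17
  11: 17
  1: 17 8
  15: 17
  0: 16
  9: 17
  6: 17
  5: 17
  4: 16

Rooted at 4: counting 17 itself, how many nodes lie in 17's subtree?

17's subtree: {17, 3, 10, 1, 15, 9, 5, 6, 12, 11, 14, 7, 13, 2, 8}, size 15.

15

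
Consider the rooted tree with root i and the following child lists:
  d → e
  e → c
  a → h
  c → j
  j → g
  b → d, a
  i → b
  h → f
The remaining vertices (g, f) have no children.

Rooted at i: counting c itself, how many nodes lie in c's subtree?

3

Descendants of c (including itself): c, j, g. That's 3.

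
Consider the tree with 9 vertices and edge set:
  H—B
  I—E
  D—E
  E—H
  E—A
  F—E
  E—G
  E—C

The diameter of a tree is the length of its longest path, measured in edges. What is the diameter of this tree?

Starting from B, a farthest node is G at distance 3.
One longest path: B - H - E - G.
So the diameter is 3.

3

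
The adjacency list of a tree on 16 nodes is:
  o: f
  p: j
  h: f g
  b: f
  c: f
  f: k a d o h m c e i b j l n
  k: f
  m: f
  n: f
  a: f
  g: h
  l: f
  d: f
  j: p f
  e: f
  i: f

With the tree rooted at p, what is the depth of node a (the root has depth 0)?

3

p–j–f–a — 3 edges.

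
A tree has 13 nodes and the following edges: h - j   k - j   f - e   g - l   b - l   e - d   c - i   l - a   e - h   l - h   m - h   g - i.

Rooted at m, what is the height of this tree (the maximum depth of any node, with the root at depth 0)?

5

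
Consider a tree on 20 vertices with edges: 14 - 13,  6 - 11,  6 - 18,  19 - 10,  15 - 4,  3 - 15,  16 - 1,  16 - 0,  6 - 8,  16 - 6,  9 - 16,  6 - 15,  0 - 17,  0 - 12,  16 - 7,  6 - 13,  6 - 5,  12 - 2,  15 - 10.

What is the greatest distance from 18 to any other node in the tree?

5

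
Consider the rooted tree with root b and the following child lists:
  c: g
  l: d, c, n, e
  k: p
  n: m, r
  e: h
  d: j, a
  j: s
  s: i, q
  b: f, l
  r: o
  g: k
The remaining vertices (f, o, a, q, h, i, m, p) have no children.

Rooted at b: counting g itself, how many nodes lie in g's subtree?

3

g's subtree: {g, k, p}, size 3.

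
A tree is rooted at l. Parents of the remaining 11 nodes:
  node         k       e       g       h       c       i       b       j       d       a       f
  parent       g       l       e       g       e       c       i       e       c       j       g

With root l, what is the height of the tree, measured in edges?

4

The longest root-to-leaf path is l – e – c – i – b (4 edges).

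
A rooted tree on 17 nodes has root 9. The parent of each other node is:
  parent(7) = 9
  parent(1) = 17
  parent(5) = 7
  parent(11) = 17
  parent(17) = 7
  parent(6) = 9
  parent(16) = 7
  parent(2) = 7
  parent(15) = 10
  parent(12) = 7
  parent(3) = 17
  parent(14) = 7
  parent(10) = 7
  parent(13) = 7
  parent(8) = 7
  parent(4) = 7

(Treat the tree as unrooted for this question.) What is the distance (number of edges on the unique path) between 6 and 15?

6 - 9 - 7 - 10 - 15: 4 edges.

4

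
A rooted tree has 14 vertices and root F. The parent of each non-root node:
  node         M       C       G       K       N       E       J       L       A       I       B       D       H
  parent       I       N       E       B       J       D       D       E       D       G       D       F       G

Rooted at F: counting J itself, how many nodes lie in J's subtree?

3

J's subtree: {J, N, C}, size 3.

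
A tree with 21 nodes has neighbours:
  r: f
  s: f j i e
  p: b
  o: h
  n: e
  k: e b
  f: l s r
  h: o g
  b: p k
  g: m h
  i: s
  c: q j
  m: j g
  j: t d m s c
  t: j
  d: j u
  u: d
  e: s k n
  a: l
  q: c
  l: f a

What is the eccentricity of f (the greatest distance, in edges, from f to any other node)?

6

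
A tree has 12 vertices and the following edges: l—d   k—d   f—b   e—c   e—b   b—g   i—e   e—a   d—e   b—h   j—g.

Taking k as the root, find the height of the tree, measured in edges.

5

The longest root-to-leaf path is k-d-e-b-g-j (5 edges).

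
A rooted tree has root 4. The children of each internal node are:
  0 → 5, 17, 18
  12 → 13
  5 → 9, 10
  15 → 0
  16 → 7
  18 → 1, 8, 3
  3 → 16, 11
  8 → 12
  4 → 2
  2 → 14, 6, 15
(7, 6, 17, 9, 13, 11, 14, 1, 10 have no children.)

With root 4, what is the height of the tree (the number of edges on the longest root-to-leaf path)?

7 sits deepest: 4 → 2 → 15 → 0 → 18 → 3 → 16 → 7 — 7 edges from the root.

7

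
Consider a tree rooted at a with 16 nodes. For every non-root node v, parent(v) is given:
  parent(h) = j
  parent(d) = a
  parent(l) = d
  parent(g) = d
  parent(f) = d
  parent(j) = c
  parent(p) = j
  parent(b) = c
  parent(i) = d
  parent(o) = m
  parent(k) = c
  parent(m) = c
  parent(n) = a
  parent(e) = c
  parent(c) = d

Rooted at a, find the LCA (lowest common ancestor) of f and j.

Ancestors of f (toward the root): f, d, a.
Ancestors of j: j, c, d, a.
The deepest node appearing in both lists is d.

d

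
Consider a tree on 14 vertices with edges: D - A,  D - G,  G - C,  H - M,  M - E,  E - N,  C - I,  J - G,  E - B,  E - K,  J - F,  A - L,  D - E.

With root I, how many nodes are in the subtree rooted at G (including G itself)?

The subtree rooted at G contains: G, D, J, A, E, F, L, N, M, B, K, H — 12 nodes.

12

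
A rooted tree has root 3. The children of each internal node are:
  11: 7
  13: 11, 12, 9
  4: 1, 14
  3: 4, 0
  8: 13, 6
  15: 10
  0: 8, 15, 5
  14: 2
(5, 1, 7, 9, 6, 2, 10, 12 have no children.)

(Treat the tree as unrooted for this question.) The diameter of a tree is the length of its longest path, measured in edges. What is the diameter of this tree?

8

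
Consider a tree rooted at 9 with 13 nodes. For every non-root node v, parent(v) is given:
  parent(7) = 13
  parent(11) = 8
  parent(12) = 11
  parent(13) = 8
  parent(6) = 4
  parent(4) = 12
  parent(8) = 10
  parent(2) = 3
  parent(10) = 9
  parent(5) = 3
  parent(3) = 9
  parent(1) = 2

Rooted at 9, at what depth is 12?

9 → 10 → 8 → 11 → 12 — 4 edges.

4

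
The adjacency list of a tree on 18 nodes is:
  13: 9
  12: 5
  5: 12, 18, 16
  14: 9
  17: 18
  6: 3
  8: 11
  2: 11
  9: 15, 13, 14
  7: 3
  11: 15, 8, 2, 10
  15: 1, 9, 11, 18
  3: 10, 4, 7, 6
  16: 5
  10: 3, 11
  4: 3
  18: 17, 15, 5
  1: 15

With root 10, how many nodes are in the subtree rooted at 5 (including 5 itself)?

3

Descendants of 5 (including itself): 5, 16, 12. That's 3.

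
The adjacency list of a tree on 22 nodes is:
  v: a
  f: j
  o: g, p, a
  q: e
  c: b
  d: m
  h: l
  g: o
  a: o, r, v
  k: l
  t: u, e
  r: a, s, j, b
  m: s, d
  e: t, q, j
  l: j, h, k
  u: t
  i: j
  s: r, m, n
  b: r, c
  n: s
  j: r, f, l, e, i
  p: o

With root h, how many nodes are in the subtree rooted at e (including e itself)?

4

The subtree rooted at e contains: e, t, q, u — 4 nodes.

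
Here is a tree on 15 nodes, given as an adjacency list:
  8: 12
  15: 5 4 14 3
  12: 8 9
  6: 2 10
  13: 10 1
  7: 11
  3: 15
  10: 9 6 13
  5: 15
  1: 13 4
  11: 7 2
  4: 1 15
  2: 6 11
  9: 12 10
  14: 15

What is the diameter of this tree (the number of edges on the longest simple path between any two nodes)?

9

BFS from 7 reaches 3 last, at distance 9; BFS from 3 confirms no node is farther.
Path: 7-11-2-6-10-13-1-4-15-3.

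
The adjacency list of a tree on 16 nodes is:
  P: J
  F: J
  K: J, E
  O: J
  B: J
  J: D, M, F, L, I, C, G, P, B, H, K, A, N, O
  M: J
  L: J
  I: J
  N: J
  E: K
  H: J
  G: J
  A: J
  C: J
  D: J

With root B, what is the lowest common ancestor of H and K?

J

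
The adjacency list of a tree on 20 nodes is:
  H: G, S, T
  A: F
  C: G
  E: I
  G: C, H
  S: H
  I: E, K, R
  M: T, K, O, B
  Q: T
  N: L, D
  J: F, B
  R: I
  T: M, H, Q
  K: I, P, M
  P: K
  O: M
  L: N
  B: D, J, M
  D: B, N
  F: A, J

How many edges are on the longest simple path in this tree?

BFS from C reaches A last, at distance 8; BFS from A confirms no node is farther.
Path: C - G - H - T - M - B - J - F - A.

8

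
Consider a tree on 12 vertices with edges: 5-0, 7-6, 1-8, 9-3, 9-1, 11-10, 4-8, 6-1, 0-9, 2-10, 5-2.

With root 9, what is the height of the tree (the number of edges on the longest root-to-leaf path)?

5

11 sits deepest: 9 – 0 – 5 – 2 – 10 – 11 — 5 edges from the root.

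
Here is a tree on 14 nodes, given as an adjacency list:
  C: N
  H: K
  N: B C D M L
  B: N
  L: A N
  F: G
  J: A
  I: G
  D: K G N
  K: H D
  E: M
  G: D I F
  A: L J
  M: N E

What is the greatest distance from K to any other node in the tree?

5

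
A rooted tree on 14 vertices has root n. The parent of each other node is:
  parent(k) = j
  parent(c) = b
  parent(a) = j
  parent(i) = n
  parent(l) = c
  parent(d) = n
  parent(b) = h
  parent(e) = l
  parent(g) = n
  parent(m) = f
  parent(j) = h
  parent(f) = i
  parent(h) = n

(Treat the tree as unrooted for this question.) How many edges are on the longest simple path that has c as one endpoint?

6

The node farthest from c is m, via c-b-h-n-i-f-m — 6 edges.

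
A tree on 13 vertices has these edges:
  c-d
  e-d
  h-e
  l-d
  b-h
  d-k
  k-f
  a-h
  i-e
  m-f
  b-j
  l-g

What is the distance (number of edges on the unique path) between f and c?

The path is f – k – d – c, which has 3 edges.

3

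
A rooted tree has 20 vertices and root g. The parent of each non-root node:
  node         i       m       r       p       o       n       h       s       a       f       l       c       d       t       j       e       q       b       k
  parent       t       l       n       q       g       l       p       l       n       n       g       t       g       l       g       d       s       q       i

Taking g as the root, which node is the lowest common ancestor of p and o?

p's ancestor chain is p, q, s, l, g and o's is o, g; they first meet at g.

g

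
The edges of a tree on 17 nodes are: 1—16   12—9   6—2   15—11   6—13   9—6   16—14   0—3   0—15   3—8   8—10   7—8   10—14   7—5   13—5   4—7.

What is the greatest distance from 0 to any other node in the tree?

A farthest node from 0 is 12.
The path 0 – 3 – 8 – 7 – 5 – 13 – 6 – 9 – 12 has 8 edges.

8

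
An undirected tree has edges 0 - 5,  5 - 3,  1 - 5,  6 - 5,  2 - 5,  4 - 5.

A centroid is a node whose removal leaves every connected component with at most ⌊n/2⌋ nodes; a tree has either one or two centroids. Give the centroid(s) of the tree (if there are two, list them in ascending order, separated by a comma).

Removing 5 splits the tree into components of sizes 1, 1, 1, 1, 1, 1; the largest is 1 ≤ ⌊7/2⌋ = 3.
No neighbour of 5 does as well, so 5 is the unique centroid.

5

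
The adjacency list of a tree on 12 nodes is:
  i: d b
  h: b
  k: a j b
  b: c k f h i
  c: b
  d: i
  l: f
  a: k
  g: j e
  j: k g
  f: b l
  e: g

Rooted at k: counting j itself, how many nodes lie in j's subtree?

Descendants of j (including itself): j, g, e. That's 3.

3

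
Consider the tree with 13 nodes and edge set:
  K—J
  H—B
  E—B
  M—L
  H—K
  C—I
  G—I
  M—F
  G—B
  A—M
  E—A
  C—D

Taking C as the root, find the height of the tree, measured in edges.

A deepest node is L, reached by C – I – G – B – E – A – M – L.
That path has 7 edges, so the height is 7.

7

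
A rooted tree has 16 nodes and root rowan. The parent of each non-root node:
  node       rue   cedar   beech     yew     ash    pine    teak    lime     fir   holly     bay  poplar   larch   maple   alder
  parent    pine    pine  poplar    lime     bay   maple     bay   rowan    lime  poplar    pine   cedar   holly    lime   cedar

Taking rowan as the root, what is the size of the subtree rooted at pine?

Descendants of pine (including itself): pine, cedar, bay, rue, poplar, alder, teak, ash, holly, beech, larch. That's 11.

11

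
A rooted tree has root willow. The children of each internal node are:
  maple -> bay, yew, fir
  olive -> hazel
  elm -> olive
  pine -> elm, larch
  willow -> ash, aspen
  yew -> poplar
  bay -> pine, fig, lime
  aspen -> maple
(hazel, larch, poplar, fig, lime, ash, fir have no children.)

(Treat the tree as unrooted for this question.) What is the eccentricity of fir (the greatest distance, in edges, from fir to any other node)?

The node farthest from fir is hazel, via fir – maple – bay – pine – elm – olive – hazel — 6 edges.

6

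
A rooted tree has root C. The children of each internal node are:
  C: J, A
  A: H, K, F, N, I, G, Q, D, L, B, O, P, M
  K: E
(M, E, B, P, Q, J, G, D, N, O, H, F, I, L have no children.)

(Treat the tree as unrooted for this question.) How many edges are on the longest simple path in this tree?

4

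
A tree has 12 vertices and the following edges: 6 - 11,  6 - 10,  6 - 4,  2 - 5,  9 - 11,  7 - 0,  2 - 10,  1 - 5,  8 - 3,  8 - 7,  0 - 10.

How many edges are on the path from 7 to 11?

4

7 – 0 – 10 – 6 – 11: 4 edges.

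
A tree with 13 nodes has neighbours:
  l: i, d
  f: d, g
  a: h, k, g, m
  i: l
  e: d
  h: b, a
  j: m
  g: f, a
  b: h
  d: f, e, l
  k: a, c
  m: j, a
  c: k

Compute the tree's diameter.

7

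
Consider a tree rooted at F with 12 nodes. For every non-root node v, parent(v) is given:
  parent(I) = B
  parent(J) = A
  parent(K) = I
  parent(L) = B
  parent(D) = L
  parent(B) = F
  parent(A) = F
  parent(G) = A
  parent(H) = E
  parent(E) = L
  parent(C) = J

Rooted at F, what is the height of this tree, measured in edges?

4

The longest root-to-leaf path is F–B–L–E–H (4 edges).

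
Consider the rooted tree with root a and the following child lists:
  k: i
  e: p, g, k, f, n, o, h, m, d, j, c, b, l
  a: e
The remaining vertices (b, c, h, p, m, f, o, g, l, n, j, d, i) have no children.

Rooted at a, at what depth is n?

2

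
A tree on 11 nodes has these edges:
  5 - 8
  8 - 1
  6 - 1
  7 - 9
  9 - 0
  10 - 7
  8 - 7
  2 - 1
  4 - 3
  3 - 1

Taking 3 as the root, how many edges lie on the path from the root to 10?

Path from 3 to 10: 3–1–8–7–10, which has 4 edges.

4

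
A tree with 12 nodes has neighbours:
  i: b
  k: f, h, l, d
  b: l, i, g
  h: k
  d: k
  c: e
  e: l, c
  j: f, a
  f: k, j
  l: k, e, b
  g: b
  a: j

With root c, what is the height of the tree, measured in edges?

6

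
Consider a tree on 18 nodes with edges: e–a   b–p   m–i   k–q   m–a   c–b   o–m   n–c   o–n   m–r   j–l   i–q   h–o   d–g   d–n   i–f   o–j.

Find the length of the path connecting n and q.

The path is n – o – m – i – q, which has 4 edges.

4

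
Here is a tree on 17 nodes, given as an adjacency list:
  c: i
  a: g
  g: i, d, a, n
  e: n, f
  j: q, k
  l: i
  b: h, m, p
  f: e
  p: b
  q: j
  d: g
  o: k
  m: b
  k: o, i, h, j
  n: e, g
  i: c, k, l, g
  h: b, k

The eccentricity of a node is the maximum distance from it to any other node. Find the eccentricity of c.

5

The node farthest from c is p (m, f also at distance 5), via c – i – k – h – b – p — 5 edges.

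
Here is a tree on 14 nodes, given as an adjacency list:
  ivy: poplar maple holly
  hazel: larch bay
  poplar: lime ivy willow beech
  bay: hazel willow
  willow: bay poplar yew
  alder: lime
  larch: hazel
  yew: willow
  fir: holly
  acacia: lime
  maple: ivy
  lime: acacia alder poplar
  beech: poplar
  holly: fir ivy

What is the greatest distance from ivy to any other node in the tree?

The node farthest from ivy is larch, via ivy-poplar-willow-bay-hazel-larch — 5 edges.

5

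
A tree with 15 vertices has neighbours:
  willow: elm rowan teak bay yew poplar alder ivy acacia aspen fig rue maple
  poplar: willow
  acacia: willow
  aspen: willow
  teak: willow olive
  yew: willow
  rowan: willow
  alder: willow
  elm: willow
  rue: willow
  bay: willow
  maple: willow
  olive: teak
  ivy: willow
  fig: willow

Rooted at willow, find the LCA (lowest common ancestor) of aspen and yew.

willow

aspen's ancestor chain is aspen, willow and yew's is yew, willow; they first meet at willow.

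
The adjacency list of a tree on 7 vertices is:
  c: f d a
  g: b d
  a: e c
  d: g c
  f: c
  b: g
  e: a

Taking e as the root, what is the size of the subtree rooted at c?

5

The subtree rooted at c contains: c, d, f, g, b — 5 nodes.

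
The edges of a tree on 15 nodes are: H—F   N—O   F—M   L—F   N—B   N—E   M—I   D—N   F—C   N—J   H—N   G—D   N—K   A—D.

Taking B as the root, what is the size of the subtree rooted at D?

3

D's subtree: {D, G, A}, size 3.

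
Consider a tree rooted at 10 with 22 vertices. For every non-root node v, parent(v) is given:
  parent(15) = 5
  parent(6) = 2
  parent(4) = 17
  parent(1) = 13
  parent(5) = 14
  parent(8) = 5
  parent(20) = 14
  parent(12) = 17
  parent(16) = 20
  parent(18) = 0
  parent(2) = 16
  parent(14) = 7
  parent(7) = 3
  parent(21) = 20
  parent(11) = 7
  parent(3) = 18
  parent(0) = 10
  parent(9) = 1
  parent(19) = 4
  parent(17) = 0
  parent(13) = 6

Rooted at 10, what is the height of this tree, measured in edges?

A deepest node is 9, reached by 10-0-18-3-7-14-20-16-2-6-13-1-9.
That path has 12 edges, so the height is 12.

12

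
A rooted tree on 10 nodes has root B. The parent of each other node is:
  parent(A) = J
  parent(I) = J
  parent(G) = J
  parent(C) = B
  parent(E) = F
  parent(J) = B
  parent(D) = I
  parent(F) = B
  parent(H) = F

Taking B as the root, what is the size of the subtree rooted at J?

The subtree rooted at J contains: J, I, A, G, D — 5 nodes.

5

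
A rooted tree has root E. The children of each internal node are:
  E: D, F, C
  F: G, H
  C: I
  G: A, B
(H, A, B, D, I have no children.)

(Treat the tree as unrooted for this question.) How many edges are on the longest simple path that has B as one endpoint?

A farthest node from B is I.
The path B–G–F–E–C–I has 5 edges.

5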